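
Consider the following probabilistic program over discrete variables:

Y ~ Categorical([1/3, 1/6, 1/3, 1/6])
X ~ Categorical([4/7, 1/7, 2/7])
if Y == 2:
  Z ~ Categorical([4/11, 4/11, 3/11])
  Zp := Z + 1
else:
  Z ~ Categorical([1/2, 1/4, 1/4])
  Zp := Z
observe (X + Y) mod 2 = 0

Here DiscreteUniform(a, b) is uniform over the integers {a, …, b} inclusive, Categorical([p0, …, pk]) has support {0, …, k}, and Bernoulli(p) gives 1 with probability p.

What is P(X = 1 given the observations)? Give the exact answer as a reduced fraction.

Enumerate traces; 18 have nonzero weight after conditioning:
  (Y=0, X=0, Z=0) weight 2/21
  (Y=0, X=0, Z=1) weight 1/21
  (Y=0, X=0, Z=2) weight 1/21
  (Y=0, X=2, Z=0) weight 1/21
  (Y=0, X=2, Z=1) weight 1/42
  (Y=0, X=2, Z=2) weight 1/42
  (Y=1, X=1, Z=0) weight 1/84
  (Y=1, X=1, Z=1) weight 1/168
  … 10 more
Group by X:
  weight(X=0) = 8/21
  weight(X=1) = 1/21
  weight(X=2) = 4/21
Total weight = 8/21 + 1/21 + 4/21 = 13/21
P(X=0 | obs) = 8/21 / 13/21 = 8/13
P(X=1 | obs) = 1/21 / 13/21 = 1/13
P(X=2 | obs) = 4/21 / 13/21 = 4/13

P(X = 1 | obs) = 1/13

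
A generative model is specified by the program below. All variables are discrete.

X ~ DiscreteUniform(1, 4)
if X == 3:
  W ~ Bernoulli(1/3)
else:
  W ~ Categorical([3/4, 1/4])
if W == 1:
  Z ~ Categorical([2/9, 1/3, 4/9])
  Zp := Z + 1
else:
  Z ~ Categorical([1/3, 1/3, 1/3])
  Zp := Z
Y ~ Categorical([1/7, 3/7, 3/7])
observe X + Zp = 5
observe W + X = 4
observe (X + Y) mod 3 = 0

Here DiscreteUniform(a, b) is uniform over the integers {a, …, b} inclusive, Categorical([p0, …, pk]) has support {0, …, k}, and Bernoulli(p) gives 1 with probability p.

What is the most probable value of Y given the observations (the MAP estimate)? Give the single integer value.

argmax_v P(Y = v | obs) = 2

Enumerate traces; 2 have nonzero weight after conditioning:
  (X=3, W=1, Z=1, Y=0) weight 1/252
  (X=4, W=0, Z=1, Y=2) weight 3/112
Group by Y:
  weight(Y=0) = 1/252
  weight(Y=2) = 3/112
Total weight = 1/252 + 3/112 = 31/1008
P(Y=0 | obs) = 1/252 / 31/1008 = 4/31
P(Y=2 | obs) = 3/112 / 31/1008 = 27/31
argmax = 2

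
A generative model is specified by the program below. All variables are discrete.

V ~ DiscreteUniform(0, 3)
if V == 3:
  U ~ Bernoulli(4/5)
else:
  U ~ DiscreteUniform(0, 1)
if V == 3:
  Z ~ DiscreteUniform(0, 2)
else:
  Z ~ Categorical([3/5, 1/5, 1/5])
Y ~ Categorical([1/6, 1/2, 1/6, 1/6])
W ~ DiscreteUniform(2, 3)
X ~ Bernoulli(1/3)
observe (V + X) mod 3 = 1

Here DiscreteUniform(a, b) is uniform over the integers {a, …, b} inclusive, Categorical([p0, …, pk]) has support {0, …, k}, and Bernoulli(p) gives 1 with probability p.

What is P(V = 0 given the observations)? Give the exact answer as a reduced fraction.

Enumerate traces; 144 have nonzero weight after conditioning:
  (V=0, U=0, Z=0, Y=0, W=2, X=1) weight 1/480
  (V=0, U=0, Z=0, Y=0, W=3, X=1) weight 1/480
  (V=0, U=0, Z=0, Y=1, W=2, X=1) weight 1/160
  (V=0, U=0, Z=0, Y=1, W=3, X=1) weight 1/160
  (V=0, U=0, Z=0, Y=2, W=2, X=1) weight 1/480
  (V=0, U=0, Z=0, Y=2, W=3, X=1) weight 1/480
  (V=0, U=0, Z=0, Y=3, W=2, X=1) weight 1/480
  (V=0, U=0, Z=0, Y=3, W=3, X=1) weight 1/480
  (V=1, U=0, Z=0, Y=0, W=2, X=0) weight 1/240
  (V=3, U=0, Z=0, Y=0, W=2, X=1) weight 1/2160
  … 134 more
Group by V:
  weight(V=0) = 1/12
  weight(V=1) = 1/6
  weight(V=3) = 1/12
Total weight = 1/12 + 1/6 + 1/12 = 1/3
P(V=0 | obs) = 1/12 / 1/3 = 1/4
P(V=1 | obs) = 1/6 / 1/3 = 1/2
P(V=3 | obs) = 1/12 / 1/3 = 1/4

P(V = 0 | obs) = 1/4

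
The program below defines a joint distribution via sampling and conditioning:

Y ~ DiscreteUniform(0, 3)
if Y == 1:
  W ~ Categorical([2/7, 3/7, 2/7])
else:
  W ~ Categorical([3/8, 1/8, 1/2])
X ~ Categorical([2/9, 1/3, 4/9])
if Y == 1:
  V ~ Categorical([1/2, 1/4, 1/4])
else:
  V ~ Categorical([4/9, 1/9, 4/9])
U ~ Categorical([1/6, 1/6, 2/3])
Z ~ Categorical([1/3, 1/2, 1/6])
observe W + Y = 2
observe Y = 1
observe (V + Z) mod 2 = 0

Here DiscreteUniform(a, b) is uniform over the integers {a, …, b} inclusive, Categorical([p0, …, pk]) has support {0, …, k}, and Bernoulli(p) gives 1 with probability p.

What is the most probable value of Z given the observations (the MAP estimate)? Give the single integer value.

Enumerate traces; 45 have nonzero weight after conditioning:
  (Y=1, W=1, X=0, V=0, U=0, Z=0) weight 1/1512
  (Y=1, W=1, X=0, V=0, U=0, Z=2) weight 1/3024
  (Y=1, W=1, X=0, V=0, U=1, Z=0) weight 1/1512
  (Y=1, W=1, X=0, V=0, U=1, Z=2) weight 1/3024
  (Y=1, W=1, X=0, V=0, U=2, Z=0) weight 1/378
  (Y=1, W=1, X=0, V=0, U=2, Z=2) weight 1/756
  (Y=1, W=1, X=0, V=1, U=0, Z=1) weight 1/2016
  (Y=1, W=1, X=0, V=1, U=1, Z=1) weight 1/2016
  … 37 more
Group by Z:
  weight(Z=0) = 3/112
  weight(Z=1) = 3/224
  weight(Z=2) = 3/224
Total weight = 3/112 + 3/224 + 3/224 = 3/56
P(Z=0 | obs) = 3/112 / 3/56 = 1/2
P(Z=1 | obs) = 3/224 / 3/56 = 1/4
P(Z=2 | obs) = 3/224 / 3/56 = 1/4
argmax = 0

argmax_v P(Z = v | obs) = 0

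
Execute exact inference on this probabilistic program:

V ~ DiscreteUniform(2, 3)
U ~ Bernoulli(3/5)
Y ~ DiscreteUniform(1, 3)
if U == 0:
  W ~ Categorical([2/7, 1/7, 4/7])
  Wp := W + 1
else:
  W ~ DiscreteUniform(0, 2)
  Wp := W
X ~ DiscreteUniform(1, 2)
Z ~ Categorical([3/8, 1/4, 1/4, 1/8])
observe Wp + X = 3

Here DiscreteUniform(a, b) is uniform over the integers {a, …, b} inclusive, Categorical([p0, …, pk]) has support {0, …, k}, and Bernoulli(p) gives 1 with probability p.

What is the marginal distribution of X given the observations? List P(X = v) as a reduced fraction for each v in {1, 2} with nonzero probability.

Enumerate traces; 96 have nonzero weight after conditioning:
  (V=2, U=0, Y=1, W=0, X=2, Z=0) weight 1/280
  (V=2, U=0, Y=1, W=0, X=2, Z=1) weight 1/420
  (V=2, U=0, Y=1, W=0, X=2, Z=2) weight 1/420
  (V=2, U=0, Y=1, W=0, X=2, Z=3) weight 1/840
  (V=2, U=0, Y=1, W=1, X=1, Z=0) weight 1/560
  (V=2, U=0, Y=1, W=1, X=1, Z=1) weight 1/840
  (V=2, U=0, Y=1, W=1, X=1, Z=2) weight 1/840
  (V=2, U=0, Y=1, W=1, X=1, Z=3) weight 1/1680
  … 88 more
Group by X:
  weight(X=1) = 9/70
  weight(X=2) = 11/70
Total weight = 9/70 + 11/70 = 2/7
P(X=1 | obs) = 9/70 / 2/7 = 9/20
P(X=2 | obs) = 11/70 / 2/7 = 11/20

P(X=1) = 9/20, P(X=2) = 11/20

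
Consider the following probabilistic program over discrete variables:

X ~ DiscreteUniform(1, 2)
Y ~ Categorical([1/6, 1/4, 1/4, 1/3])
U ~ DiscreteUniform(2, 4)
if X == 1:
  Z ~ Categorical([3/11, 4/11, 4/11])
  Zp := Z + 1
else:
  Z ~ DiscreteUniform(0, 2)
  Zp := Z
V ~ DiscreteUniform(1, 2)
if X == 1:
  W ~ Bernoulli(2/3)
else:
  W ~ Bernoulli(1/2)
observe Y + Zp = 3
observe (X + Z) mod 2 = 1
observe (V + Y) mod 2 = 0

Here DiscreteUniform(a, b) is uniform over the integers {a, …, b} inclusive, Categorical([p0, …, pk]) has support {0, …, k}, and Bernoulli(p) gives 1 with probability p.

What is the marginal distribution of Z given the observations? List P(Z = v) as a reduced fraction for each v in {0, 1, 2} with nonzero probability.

Enumerate traces; 18 have nonzero weight after conditioning:
  (X=1, Y=0, U=2, Z=2, V=2, W=0) weight 1/594
  (X=1, Y=0, U=2, Z=2, V=2, W=1) weight 1/297
  (X=1, Y=0, U=3, Z=2, V=2, W=0) weight 1/594
  (X=1, Y=0, U=3, Z=2, V=2, W=1) weight 1/297
  (X=1, Y=0, U=4, Z=2, V=2, W=0) weight 1/594
  (X=1, Y=0, U=4, Z=2, V=2, W=1) weight 1/297
  (X=1, Y=2, U=2, Z=0, V=2, W=0) weight 1/528
  (X=1, Y=2, U=2, Z=0, V=2, W=1) weight 1/264
  (X=2, Y=2, U=2, Z=1, V=2, W=0) weight 1/288
  … 9 more
Group by Z:
  weight(Z=0) = 3/176
  weight(Z=1) = 1/48
  weight(Z=2) = 1/66
Total weight = 3/176 + 1/48 + 1/66 = 7/132
P(Z=0 | obs) = 3/176 / 7/132 = 9/28
P(Z=1 | obs) = 1/48 / 7/132 = 11/28
P(Z=2 | obs) = 1/66 / 7/132 = 2/7

P(Z=0) = 9/28, P(Z=1) = 11/28, P(Z=2) = 2/7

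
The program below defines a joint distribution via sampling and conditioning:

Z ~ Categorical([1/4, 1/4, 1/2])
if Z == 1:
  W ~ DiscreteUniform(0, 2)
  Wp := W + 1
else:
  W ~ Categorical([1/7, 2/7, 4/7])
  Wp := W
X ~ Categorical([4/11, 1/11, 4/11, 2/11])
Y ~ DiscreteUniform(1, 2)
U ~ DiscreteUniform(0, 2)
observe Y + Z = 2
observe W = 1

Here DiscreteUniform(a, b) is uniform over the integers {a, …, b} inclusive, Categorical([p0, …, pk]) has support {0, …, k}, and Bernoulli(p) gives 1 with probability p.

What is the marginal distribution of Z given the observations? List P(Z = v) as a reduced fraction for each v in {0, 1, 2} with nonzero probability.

P(Z=0) = 6/13, P(Z=1) = 7/13

Enumerate traces; 24 have nonzero weight after conditioning:
  (Z=0, W=1, X=0, Y=2, U=0) weight 1/231
  (Z=0, W=1, X=0, Y=2, U=1) weight 1/231
  (Z=0, W=1, X=0, Y=2, U=2) weight 1/231
  (Z=0, W=1, X=1, Y=2, U=0) weight 1/924
  (Z=0, W=1, X=1, Y=2, U=1) weight 1/924
  (Z=0, W=1, X=1, Y=2, U=2) weight 1/924
  (Z=0, W=1, X=2, Y=2, U=0) weight 1/231
  (Z=0, W=1, X=2, Y=2, U=1) weight 1/231
  (Z=1, W=1, X=0, Y=1, U=0) weight 1/198
  … 15 more
Group by Z:
  weight(Z=0) = 1/28
  weight(Z=1) = 1/24
Total weight = 1/28 + 1/24 = 13/168
P(Z=0 | obs) = 1/28 / 13/168 = 6/13
P(Z=1 | obs) = 1/24 / 13/168 = 7/13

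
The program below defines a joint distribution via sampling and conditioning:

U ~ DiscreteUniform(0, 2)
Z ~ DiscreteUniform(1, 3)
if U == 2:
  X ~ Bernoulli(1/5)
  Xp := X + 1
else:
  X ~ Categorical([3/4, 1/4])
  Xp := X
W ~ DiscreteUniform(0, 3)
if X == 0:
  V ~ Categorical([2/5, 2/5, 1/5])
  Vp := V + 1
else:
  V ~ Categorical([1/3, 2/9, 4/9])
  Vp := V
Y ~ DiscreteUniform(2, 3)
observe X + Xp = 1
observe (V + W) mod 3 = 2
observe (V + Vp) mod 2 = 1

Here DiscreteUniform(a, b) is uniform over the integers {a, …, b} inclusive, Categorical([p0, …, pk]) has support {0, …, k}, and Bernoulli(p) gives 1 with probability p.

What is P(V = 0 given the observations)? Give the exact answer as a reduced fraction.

P(V = 0 | obs) = 1/3

Enumerate traces; 24 have nonzero weight after conditioning:
  (U=2, Z=1, X=0, W=0, V=2, Y=2) weight 1/450
  (U=2, Z=1, X=0, W=0, V=2, Y=3) weight 1/450
  (U=2, Z=1, X=0, W=1, V=1, Y=2) weight 1/225
  (U=2, Z=1, X=0, W=1, V=1, Y=3) weight 1/225
  (U=2, Z=1, X=0, W=2, V=0, Y=2) weight 1/225
  (U=2, Z=1, X=0, W=2, V=0, Y=3) weight 1/225
  (U=2, Z=1, X=0, W=3, V=2, Y=2) weight 1/450
  (U=2, Z=1, X=0, W=3, V=2, Y=3) weight 1/450
  … 16 more
Group by V:
  weight(V=0) = 2/75
  weight(V=1) = 2/75
  weight(V=2) = 2/75
Total weight = 2/75 + 2/75 + 2/75 = 2/25
P(V=0 | obs) = 2/75 / 2/25 = 1/3
P(V=1 | obs) = 2/75 / 2/25 = 1/3
P(V=2 | obs) = 2/75 / 2/25 = 1/3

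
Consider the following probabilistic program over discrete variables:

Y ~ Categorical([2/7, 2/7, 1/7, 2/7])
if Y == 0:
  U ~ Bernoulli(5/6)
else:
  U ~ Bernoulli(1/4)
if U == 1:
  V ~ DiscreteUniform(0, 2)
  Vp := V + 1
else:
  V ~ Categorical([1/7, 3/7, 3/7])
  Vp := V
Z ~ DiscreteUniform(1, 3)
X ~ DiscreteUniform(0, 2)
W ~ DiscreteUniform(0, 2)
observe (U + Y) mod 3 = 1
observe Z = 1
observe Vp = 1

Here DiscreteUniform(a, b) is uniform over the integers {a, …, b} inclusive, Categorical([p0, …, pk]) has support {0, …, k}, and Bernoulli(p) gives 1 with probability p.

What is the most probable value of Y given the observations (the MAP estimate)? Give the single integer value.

Enumerate traces; 27 have nonzero weight after conditioning:
  (Y=0, U=1, V=0, Z=1, X=0, W=0) weight 5/1701
  (Y=0, U=1, V=0, Z=1, X=0, W=1) weight 5/1701
  (Y=0, U=1, V=0, Z=1, X=0, W=2) weight 5/1701
  (Y=0, U=1, V=0, Z=1, X=1, W=0) weight 5/1701
  (Y=0, U=1, V=0, Z=1, X=1, W=1) weight 5/1701
  (Y=0, U=1, V=0, Z=1, X=1, W=2) weight 5/1701
  (Y=0, U=1, V=0, Z=1, X=2, W=0) weight 5/1701
  (Y=0, U=1, V=0, Z=1, X=2, W=1) weight 5/1701
  (Y=1, U=0, V=1, Z=1, X=0, W=0) weight 1/294
  (Y=3, U=1, V=0, Z=1, X=0, W=0) weight 1/1134
  … 17 more
Group by Y:
  weight(Y=0) = 5/189
  weight(Y=1) = 3/98
  weight(Y=3) = 1/126
Total weight = 5/189 + 3/98 + 1/126 = 86/1323
P(Y=0 | obs) = 5/189 / 86/1323 = 35/86
P(Y=1 | obs) = 3/98 / 86/1323 = 81/172
P(Y=3 | obs) = 1/126 / 86/1323 = 21/172
argmax = 1

argmax_v P(Y = v | obs) = 1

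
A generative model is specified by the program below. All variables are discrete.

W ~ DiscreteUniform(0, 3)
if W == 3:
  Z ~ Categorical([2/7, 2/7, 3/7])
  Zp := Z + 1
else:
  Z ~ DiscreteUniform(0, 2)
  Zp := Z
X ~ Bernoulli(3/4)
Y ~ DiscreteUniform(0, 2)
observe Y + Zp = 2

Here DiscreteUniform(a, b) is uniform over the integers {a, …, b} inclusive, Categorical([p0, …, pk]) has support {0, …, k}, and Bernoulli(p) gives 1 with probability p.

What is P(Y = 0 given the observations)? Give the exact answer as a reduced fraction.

Enumerate traces; 22 have nonzero weight after conditioning:
  (W=0, Z=0, X=0, Y=2) weight 1/144
  (W=0, Z=0, X=1, Y=2) weight 1/48
  (W=0, Z=1, X=0, Y=1) weight 1/144
  (W=0, Z=1, X=1, Y=1) weight 1/48
  (W=0, Z=2, X=0, Y=0) weight 1/144
  (W=0, Z=2, X=1, Y=0) weight 1/48
  (W=1, Z=0, X=0, Y=2) weight 1/144
  (W=1, Z=0, X=1, Y=2) weight 1/48
  … 14 more
Group by Y:
  weight(Y=0) = 3/28
  weight(Y=1) = 3/28
  weight(Y=2) = 1/12
Total weight = 3/28 + 3/28 + 1/12 = 25/84
P(Y=0 | obs) = 3/28 / 25/84 = 9/25
P(Y=1 | obs) = 3/28 / 25/84 = 9/25
P(Y=2 | obs) = 1/12 / 25/84 = 7/25

P(Y = 0 | obs) = 9/25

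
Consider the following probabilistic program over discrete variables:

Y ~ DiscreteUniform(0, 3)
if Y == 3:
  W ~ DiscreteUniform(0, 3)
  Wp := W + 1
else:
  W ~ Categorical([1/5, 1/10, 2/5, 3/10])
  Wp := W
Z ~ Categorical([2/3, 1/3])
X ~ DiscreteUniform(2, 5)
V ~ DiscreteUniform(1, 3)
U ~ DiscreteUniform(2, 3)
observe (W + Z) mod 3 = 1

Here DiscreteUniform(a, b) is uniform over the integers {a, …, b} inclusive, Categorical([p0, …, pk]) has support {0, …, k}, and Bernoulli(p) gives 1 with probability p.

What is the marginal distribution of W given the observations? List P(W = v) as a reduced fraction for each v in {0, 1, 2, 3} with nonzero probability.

P(W=0) = 17/62, P(W=1) = 11/31, P(W=3) = 23/62

Enumerate traces; 288 have nonzero weight after conditioning:
  (Y=0, W=0, Z=1, X=2, V=1, U=2) weight 1/1440
  (Y=0, W=0, Z=1, X=2, V=1, U=3) weight 1/1440
  (Y=0, W=0, Z=1, X=2, V=2, U=2) weight 1/1440
  (Y=0, W=0, Z=1, X=2, V=2, U=3) weight 1/1440
  (Y=0, W=0, Z=1, X=2, V=3, U=2) weight 1/1440
  (Y=0, W=0, Z=1, X=2, V=3, U=3) weight 1/1440
  (Y=0, W=0, Z=1, X=3, V=1, U=2) weight 1/1440
  (Y=0, W=0, Z=1, X=3, V=1, U=3) weight 1/1440
  (Y=0, W=1, Z=0, X=2, V=1, U=2) weight 1/1440
  (Y=0, W=3, Z=1, X=2, V=1, U=2) weight 1/960
  … 278 more
Group by W:
  weight(W=0) = 17/240
  weight(W=1) = 11/120
  weight(W=3) = 23/240
Total weight = 17/240 + 11/120 + 23/240 = 31/120
P(W=0 | obs) = 17/240 / 31/120 = 17/62
P(W=1 | obs) = 11/120 / 31/120 = 11/31
P(W=3 | obs) = 23/240 / 31/120 = 23/62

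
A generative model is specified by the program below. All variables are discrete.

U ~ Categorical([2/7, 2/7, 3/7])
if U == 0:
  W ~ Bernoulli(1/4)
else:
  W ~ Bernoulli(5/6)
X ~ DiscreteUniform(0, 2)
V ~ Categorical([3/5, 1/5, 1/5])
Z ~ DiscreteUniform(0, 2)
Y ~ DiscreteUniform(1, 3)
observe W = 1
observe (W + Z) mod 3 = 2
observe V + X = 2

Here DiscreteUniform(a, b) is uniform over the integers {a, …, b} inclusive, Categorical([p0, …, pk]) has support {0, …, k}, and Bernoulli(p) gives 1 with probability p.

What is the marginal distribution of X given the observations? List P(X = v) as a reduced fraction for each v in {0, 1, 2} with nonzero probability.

Enumerate traces; 27 have nonzero weight after conditioning:
  (U=0, W=1, X=0, V=2, Z=1, Y=1) weight 1/1890
  (U=0, W=1, X=0, V=2, Z=1, Y=2) weight 1/1890
  (U=0, W=1, X=0, V=2, Z=1, Y=3) weight 1/1890
  (U=0, W=1, X=1, V=1, Z=1, Y=1) weight 1/1890
  (U=0, W=1, X=1, V=1, Z=1, Y=2) weight 1/1890
  (U=0, W=1, X=1, V=1, Z=1, Y=3) weight 1/1890
  (U=0, W=1, X=2, V=0, Z=1, Y=1) weight 1/630
  (U=0, W=1, X=2, V=0, Z=1, Y=2) weight 1/630
  … 19 more
Group by X:
  weight(X=0) = 2/135
  weight(X=1) = 2/135
  weight(X=2) = 2/45
Total weight = 2/135 + 2/135 + 2/45 = 2/27
P(X=0 | obs) = 2/135 / 2/27 = 1/5
P(X=1 | obs) = 2/135 / 2/27 = 1/5
P(X=2 | obs) = 2/45 / 2/27 = 3/5

P(X=0) = 1/5, P(X=1) = 1/5, P(X=2) = 3/5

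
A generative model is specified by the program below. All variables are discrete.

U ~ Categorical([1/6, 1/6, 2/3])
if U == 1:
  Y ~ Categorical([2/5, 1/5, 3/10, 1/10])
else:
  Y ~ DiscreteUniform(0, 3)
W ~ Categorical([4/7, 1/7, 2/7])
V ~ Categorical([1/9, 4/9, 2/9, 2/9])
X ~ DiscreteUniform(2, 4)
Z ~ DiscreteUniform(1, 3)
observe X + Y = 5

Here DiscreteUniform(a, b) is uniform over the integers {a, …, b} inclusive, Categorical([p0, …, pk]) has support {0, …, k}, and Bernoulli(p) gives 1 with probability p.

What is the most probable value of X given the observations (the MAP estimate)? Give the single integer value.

Enumerate traces; 324 have nonzero weight after conditioning:
  (U=0, Y=1, W=0, V=0, X=4, Z=1) weight 1/3402
  (U=0, Y=1, W=0, V=0, X=4, Z=2) weight 1/3402
  (U=0, Y=1, W=0, V=0, X=4, Z=3) weight 1/3402
  (U=0, Y=1, W=0, V=1, X=4, Z=1) weight 2/1701
  (U=0, Y=1, W=0, V=1, X=4, Z=2) weight 2/1701
  (U=0, Y=1, W=0, V=1, X=4, Z=3) weight 2/1701
  (U=0, Y=1, W=0, V=2, X=4, Z=1) weight 1/1701
  (U=0, Y=1, W=0, V=2, X=4, Z=2) weight 1/1701
  (U=0, Y=2, W=0, V=0, X=3, Z=1) weight 1/3402
  (U=0, Y=3, W=0, V=0, X=2, Z=1) weight 1/3402
  … 314 more
Group by X:
  weight(X=2) = 3/40
  weight(X=3) = 31/360
  weight(X=4) = 29/360
Total weight = 3/40 + 31/360 + 29/360 = 29/120
P(X=2 | obs) = 3/40 / 29/120 = 9/29
P(X=3 | obs) = 31/360 / 29/120 = 31/87
P(X=4 | obs) = 29/360 / 29/120 = 1/3
argmax = 3

argmax_v P(X = v | obs) = 3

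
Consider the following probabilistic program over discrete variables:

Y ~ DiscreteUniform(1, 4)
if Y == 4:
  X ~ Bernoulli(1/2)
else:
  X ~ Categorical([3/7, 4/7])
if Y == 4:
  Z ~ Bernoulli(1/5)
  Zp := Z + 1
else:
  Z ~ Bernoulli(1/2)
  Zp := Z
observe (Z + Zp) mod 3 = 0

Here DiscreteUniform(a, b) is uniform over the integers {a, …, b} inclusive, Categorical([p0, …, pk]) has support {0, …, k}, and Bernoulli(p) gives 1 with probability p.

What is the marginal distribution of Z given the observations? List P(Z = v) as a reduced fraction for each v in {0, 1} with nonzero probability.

Enumerate traces; 8 have nonzero weight after conditioning:
  (Y=1, X=0, Z=0) weight 3/56
  (Y=1, X=1, Z=0) weight 1/14
  (Y=2, X=0, Z=0) weight 3/56
  (Y=2, X=1, Z=0) weight 1/14
  (Y=3, X=0, Z=0) weight 3/56
  (Y=3, X=1, Z=0) weight 1/14
  (Y=4, X=0, Z=1) weight 1/40
  (Y=4, X=1, Z=1) weight 1/40
Group by Z:
  weight(Z=0) = 3/8
  weight(Z=1) = 1/20
Total weight = 3/8 + 1/20 = 17/40
P(Z=0 | obs) = 3/8 / 17/40 = 15/17
P(Z=1 | obs) = 1/20 / 17/40 = 2/17

P(Z=0) = 15/17, P(Z=1) = 2/17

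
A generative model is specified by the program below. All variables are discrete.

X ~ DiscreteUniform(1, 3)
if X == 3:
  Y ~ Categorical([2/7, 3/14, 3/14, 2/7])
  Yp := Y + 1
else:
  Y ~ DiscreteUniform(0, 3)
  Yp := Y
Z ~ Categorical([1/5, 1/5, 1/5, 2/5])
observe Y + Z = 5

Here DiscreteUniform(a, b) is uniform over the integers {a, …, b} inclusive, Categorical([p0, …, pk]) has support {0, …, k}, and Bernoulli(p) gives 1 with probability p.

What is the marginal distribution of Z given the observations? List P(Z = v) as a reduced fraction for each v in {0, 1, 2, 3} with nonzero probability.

P(Z=2) = 11/31, P(Z=3) = 20/31

Enumerate traces; 6 have nonzero weight after conditioning:
  (X=1, Y=2, Z=3) weight 1/30
  (X=1, Y=3, Z=2) weight 1/60
  (X=2, Y=2, Z=3) weight 1/30
  (X=2, Y=3, Z=2) weight 1/60
  (X=3, Y=2, Z=3) weight 1/35
  (X=3, Y=3, Z=2) weight 2/105
Group by Z:
  weight(Z=2) = 11/210
  weight(Z=3) = 2/21
Total weight = 11/210 + 2/21 = 31/210
P(Z=2 | obs) = 11/210 / 31/210 = 11/31
P(Z=3 | obs) = 2/21 / 31/210 = 20/31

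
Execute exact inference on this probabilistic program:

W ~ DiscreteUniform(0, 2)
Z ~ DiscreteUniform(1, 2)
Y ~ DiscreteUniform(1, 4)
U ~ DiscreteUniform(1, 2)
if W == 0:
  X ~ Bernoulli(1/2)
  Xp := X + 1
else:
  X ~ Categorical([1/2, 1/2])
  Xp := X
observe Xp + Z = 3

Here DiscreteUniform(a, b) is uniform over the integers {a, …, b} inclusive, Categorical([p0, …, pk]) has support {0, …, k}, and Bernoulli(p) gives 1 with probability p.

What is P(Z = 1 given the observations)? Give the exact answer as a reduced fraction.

Enumerate traces; 32 have nonzero weight after conditioning:
  (W=0, Z=1, Y=1, U=1, X=1) weight 1/96
  (W=0, Z=1, Y=1, U=2, X=1) weight 1/96
  (W=0, Z=1, Y=2, U=1, X=1) weight 1/96
  (W=0, Z=1, Y=2, U=2, X=1) weight 1/96
  (W=0, Z=1, Y=3, U=1, X=1) weight 1/96
  (W=0, Z=1, Y=3, U=2, X=1) weight 1/96
  (W=0, Z=1, Y=4, U=1, X=1) weight 1/96
  (W=0, Z=1, Y=4, U=2, X=1) weight 1/96
  (W=0, Z=2, Y=1, U=1, X=0) weight 1/96
  … 23 more
Group by Z:
  weight(Z=1) = 1/12
  weight(Z=2) = 1/4
Total weight = 1/12 + 1/4 = 1/3
P(Z=1 | obs) = 1/12 / 1/3 = 1/4
P(Z=2 | obs) = 1/4 / 1/3 = 3/4

P(Z = 1 | obs) = 1/4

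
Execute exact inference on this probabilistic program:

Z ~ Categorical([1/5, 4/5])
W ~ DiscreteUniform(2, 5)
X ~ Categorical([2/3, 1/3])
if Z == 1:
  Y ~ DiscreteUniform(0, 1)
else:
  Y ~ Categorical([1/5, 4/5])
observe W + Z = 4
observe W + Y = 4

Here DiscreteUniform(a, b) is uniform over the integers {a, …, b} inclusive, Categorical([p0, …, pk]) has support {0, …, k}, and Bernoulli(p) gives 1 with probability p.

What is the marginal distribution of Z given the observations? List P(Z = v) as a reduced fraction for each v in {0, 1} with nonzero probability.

P(Z=0) = 1/11, P(Z=1) = 10/11

Enumerate traces; 4 have nonzero weight after conditioning:
  (Z=0, W=4, X=0, Y=0) weight 1/150
  (Z=0, W=4, X=1, Y=0) weight 1/300
  (Z=1, W=3, X=0, Y=1) weight 1/15
  (Z=1, W=3, X=1, Y=1) weight 1/30
Group by Z:
  weight(Z=0) = 1/100
  weight(Z=1) = 1/10
Total weight = 1/100 + 1/10 = 11/100
P(Z=0 | obs) = 1/100 / 11/100 = 1/11
P(Z=1 | obs) = 1/10 / 11/100 = 10/11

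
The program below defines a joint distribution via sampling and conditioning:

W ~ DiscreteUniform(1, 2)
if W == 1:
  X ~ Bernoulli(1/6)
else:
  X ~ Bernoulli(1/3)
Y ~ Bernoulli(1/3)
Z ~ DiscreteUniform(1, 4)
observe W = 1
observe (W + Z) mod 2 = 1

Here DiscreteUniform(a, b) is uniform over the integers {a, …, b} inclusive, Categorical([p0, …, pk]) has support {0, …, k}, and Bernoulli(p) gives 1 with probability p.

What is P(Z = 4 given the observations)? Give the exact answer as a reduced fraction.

Enumerate traces; 8 have nonzero weight after conditioning:
  (W=1, X=0, Y=0, Z=2) weight 5/72
  (W=1, X=0, Y=0, Z=4) weight 5/72
  (W=1, X=0, Y=1, Z=2) weight 5/144
  (W=1, X=0, Y=1, Z=4) weight 5/144
  (W=1, X=1, Y=0, Z=2) weight 1/72
  (W=1, X=1, Y=0, Z=4) weight 1/72
  (W=1, X=1, Y=1, Z=2) weight 1/144
  (W=1, X=1, Y=1, Z=4) weight 1/144
Group by Z:
  weight(Z=2) = 1/8
  weight(Z=4) = 1/8
Total weight = 1/8 + 1/8 = 1/4
P(Z=2 | obs) = 1/8 / 1/4 = 1/2
P(Z=4 | obs) = 1/8 / 1/4 = 1/2

P(Z = 4 | obs) = 1/2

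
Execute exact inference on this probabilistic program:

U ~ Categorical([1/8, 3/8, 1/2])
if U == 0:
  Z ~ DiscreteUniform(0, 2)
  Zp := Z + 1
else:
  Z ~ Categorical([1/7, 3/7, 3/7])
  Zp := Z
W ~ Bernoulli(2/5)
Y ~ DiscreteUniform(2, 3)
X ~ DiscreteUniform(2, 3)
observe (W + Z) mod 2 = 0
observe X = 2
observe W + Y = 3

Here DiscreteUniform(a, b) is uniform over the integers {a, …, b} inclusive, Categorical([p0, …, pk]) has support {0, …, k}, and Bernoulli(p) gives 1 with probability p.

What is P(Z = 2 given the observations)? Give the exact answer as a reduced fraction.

P(Z = 2 | obs) = 15/31

Enumerate traces; 9 have nonzero weight after conditioning:
  (U=0, Z=0, W=0, Y=3, X=2) weight 1/160
  (U=0, Z=1, W=1, Y=2, X=2) weight 1/240
  (U=0, Z=2, W=0, Y=3, X=2) weight 1/160
  (U=1, Z=0, W=0, Y=3, X=2) weight 9/1120
  (U=1, Z=1, W=1, Y=2, X=2) weight 9/560
  (U=1, Z=2, W=0, Y=3, X=2) weight 27/1120
  (U=2, Z=0, W=0, Y=3, X=2) weight 3/280
  (U=2, Z=1, W=1, Y=2, X=2) weight 3/140
  … 1 more
Group by Z:
  weight(Z=0) = 1/40
  weight(Z=1) = 1/24
  weight(Z=2) = 1/16
Total weight = 1/40 + 1/24 + 1/16 = 31/240
P(Z=0 | obs) = 1/40 / 31/240 = 6/31
P(Z=1 | obs) = 1/24 / 31/240 = 10/31
P(Z=2 | obs) = 1/16 / 31/240 = 15/31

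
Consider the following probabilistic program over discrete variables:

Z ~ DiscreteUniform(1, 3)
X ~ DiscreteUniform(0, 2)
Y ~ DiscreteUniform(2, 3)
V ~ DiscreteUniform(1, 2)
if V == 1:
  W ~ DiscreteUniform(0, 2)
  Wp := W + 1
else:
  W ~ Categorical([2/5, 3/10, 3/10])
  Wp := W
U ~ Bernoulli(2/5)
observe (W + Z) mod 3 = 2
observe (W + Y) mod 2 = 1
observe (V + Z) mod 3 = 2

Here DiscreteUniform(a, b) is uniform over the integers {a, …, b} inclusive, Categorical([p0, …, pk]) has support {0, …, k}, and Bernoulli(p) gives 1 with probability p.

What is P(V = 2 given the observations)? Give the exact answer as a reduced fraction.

P(V = 2 | obs) = 9/19

Enumerate traces; 12 have nonzero weight after conditioning:
  (Z=1, X=0, Y=2, V=1, W=1, U=0) weight 1/180
  (Z=1, X=0, Y=2, V=1, W=1, U=1) weight 1/270
  (Z=1, X=1, Y=2, V=1, W=1, U=0) weight 1/180
  (Z=1, X=1, Y=2, V=1, W=1, U=1) weight 1/270
  (Z=1, X=2, Y=2, V=1, W=1, U=0) weight 1/180
  (Z=1, X=2, Y=2, V=1, W=1, U=1) weight 1/270
  (Z=3, X=0, Y=3, V=2, W=2, U=0) weight 1/200
  (Z=3, X=0, Y=3, V=2, W=2, U=1) weight 1/300
  … 4 more
Group by V:
  weight(V=1) = 1/36
  weight(V=2) = 1/40
Total weight = 1/36 + 1/40 = 19/360
P(V=1 | obs) = 1/36 / 19/360 = 10/19
P(V=2 | obs) = 1/40 / 19/360 = 9/19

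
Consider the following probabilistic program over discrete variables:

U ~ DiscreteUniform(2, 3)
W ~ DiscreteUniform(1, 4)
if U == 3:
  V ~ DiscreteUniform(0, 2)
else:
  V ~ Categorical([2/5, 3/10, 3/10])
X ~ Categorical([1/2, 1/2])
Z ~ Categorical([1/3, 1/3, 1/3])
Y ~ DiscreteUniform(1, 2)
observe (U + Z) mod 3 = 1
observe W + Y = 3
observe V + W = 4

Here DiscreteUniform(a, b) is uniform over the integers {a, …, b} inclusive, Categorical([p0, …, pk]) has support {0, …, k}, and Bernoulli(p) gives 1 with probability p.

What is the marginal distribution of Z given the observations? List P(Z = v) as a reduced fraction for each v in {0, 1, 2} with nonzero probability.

P(Z=1) = 10/19, P(Z=2) = 9/19

Enumerate traces; 4 have nonzero weight after conditioning:
  (U=2, W=2, V=2, X=0, Z=2, Y=1) weight 1/320
  (U=2, W=2, V=2, X=1, Z=2, Y=1) weight 1/320
  (U=3, W=2, V=2, X=0, Z=1, Y=1) weight 1/288
  (U=3, W=2, V=2, X=1, Z=1, Y=1) weight 1/288
Group by Z:
  weight(Z=1) = 1/144
  weight(Z=2) = 1/160
Total weight = 1/144 + 1/160 = 19/1440
P(Z=1 | obs) = 1/144 / 19/1440 = 10/19
P(Z=2 | obs) = 1/160 / 19/1440 = 9/19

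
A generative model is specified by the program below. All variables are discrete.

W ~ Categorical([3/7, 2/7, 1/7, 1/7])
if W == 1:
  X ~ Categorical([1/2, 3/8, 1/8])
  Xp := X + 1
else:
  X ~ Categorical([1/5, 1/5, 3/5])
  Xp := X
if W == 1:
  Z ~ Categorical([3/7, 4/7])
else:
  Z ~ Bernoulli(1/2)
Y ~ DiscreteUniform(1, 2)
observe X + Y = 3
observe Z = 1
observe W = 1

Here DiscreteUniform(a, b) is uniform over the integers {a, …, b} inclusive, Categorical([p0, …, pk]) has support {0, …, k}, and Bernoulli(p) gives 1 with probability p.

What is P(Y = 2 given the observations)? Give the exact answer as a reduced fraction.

P(Y = 2 | obs) = 3/4

Enumerate traces; 2 have nonzero weight after conditioning:
  (W=1, X=1, Z=1, Y=2) weight 3/98
  (W=1, X=2, Z=1, Y=1) weight 1/98
Group by Y:
  weight(Y=1) = 1/98
  weight(Y=2) = 3/98
Total weight = 1/98 + 3/98 = 2/49
P(Y=1 | obs) = 1/98 / 2/49 = 1/4
P(Y=2 | obs) = 3/98 / 2/49 = 3/4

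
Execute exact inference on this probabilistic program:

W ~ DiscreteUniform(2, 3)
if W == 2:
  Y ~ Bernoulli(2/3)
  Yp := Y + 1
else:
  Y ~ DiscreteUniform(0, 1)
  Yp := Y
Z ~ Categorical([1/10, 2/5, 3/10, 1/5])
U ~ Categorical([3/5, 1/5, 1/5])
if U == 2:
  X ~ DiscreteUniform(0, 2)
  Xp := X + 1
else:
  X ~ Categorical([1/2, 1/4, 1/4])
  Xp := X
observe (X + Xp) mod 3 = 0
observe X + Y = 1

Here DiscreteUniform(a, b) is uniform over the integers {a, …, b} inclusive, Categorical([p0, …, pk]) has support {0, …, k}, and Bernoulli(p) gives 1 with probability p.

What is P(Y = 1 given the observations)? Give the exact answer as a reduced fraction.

Enumerate traces; 24 have nonzero weight after conditioning:
  (W=2, Y=0, Z=0, U=2, X=1) weight 1/900
  (W=2, Y=0, Z=1, U=2, X=1) weight 1/225
  (W=2, Y=0, Z=2, U=2, X=1) weight 1/300
  (W=2, Y=0, Z=3, U=2, X=1) weight 1/450
  (W=2, Y=1, Z=0, U=0, X=0) weight 1/100
  (W=2, Y=1, Z=0, U=1, X=0) weight 1/300
  (W=2, Y=1, Z=1, U=0, X=0) weight 1/25
  (W=2, Y=1, Z=1, U=1, X=0) weight 1/75
  … 16 more
Group by Y:
  weight(Y=0) = 1/36
  weight(Y=1) = 7/30
Total weight = 1/36 + 7/30 = 47/180
P(Y=0 | obs) = 1/36 / 47/180 = 5/47
P(Y=1 | obs) = 7/30 / 47/180 = 42/47

P(Y = 1 | obs) = 42/47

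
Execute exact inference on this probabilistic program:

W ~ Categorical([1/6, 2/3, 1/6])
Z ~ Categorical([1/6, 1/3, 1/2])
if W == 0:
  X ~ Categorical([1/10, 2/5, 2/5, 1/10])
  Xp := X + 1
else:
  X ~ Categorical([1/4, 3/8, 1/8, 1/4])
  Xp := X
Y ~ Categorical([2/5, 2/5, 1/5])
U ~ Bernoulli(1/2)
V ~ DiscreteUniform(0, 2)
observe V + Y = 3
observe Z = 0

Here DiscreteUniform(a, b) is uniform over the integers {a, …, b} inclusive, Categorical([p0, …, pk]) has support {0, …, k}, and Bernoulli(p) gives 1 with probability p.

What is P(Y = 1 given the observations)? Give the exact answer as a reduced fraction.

Enumerate traces; 48 have nonzero weight after conditioning:
  (W=0, Z=0, X=0, Y=1, U=0, V=2) weight 1/5400
  (W=0, Z=0, X=0, Y=1, U=1, V=2) weight 1/5400
  (W=0, Z=0, X=0, Y=2, U=0, V=1) weight 1/10800
  (W=0, Z=0, X=0, Y=2, U=1, V=1) weight 1/10800
  (W=0, Z=0, X=1, Y=1, U=0, V=2) weight 1/1350
  (W=0, Z=0, X=1, Y=1, U=1, V=2) weight 1/1350
  (W=0, Z=0, X=1, Y=2, U=0, V=1) weight 1/2700
  (W=0, Z=0, X=1, Y=2, U=1, V=1) weight 1/2700
  … 40 more
Group by Y:
  weight(Y=1) = 1/45
  weight(Y=2) = 1/90
Total weight = 1/45 + 1/90 = 1/30
P(Y=1 | obs) = 1/45 / 1/30 = 2/3
P(Y=2 | obs) = 1/90 / 1/30 = 1/3

P(Y = 1 | obs) = 2/3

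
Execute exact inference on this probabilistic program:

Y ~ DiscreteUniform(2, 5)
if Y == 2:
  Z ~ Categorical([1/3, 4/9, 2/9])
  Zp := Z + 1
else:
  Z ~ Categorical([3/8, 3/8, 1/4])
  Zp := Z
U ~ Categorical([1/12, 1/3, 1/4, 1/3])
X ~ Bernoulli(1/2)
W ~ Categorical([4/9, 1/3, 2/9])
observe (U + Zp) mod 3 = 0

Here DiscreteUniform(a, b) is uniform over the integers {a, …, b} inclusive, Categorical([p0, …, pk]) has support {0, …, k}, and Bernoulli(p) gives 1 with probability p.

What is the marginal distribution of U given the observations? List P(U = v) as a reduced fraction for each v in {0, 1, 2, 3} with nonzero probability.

Enumerate traces; 96 have nonzero weight after conditioning:
  (Y=2, Z=0, U=2, X=0, W=0) weight 1/216
  (Y=2, Z=0, U=2, X=0, W=1) weight 1/288
  (Y=2, Z=0, U=2, X=0, W=2) weight 1/432
  (Y=2, Z=0, U=2, X=1, W=0) weight 1/216
  (Y=2, Z=0, U=2, X=1, W=1) weight 1/288
  (Y=2, Z=0, U=2, X=1, W=2) weight 1/432
  (Y=2, Z=1, U=1, X=0, W=0) weight 2/243
  (Y=2, Z=1, U=1, X=0, W=1) weight 1/162
  (Y=2, Z=2, U=0, X=0, W=0) weight 1/972
  (Y=2, Z=2, U=3, X=0, W=0) weight 1/243
  … 86 more
Group by U:
  weight(U=0) = 97/3456
  weight(U=1) = 43/432
  weight(U=2) = 35/384
  weight(U=3) = 97/864
Total weight = 97/3456 + 43/432 + 35/384 + 97/864 = 143/432
P(U=0 | obs) = 97/3456 / 143/432 = 97/1144
P(U=1 | obs) = 43/432 / 143/432 = 43/143
P(U=2 | obs) = 35/384 / 143/432 = 315/1144
P(U=3 | obs) = 97/864 / 143/432 = 97/286

P(U=0) = 97/1144, P(U=1) = 43/143, P(U=2) = 315/1144, P(U=3) = 97/286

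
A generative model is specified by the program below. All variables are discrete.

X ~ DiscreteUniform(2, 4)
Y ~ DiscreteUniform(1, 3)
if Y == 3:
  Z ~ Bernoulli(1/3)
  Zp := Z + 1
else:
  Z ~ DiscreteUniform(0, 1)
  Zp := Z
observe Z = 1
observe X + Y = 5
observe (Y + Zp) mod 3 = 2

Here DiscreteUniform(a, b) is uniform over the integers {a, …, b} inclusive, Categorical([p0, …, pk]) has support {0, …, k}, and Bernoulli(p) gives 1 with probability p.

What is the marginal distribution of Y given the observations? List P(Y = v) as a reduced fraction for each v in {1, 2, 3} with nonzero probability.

Enumerate traces; 2 have nonzero weight after conditioning:
  (X=2, Y=3, Z=1) weight 1/27
  (X=4, Y=1, Z=1) weight 1/18
Group by Y:
  weight(Y=1) = 1/18
  weight(Y=3) = 1/27
Total weight = 1/18 + 1/27 = 5/54
P(Y=1 | obs) = 1/18 / 5/54 = 3/5
P(Y=3 | obs) = 1/27 / 5/54 = 2/5

P(Y=1) = 3/5, P(Y=3) = 2/5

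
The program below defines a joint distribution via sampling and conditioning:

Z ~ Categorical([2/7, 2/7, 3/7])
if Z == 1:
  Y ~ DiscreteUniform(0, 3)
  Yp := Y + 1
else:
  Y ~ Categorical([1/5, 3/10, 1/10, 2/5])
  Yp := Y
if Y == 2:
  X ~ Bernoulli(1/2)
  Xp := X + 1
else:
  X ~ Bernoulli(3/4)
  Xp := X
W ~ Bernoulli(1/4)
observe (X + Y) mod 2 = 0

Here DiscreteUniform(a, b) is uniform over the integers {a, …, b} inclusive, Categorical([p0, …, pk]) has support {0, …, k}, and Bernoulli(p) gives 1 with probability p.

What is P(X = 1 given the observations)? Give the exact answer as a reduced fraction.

Enumerate traces; 24 have nonzero weight after conditioning:
  (Z=0, Y=0, X=0, W=0) weight 3/280
  (Z=0, Y=0, X=0, W=1) weight 1/280
  (Z=0, Y=1, X=1, W=0) weight 27/560
  (Z=0, Y=1, X=1, W=1) weight 9/560
  (Z=0, Y=2, X=0, W=0) weight 3/280
  (Z=0, Y=2, X=0, W=1) weight 1/280
  (Z=0, Y=3, X=1, W=0) weight 9/140
  (Z=0, Y=3, X=1, W=1) weight 3/140
  … 16 more
Group by X:
  weight(X=0) = 1/8
  weight(X=1) = 27/56
Total weight = 1/8 + 27/56 = 17/28
P(X=0 | obs) = 1/8 / 17/28 = 7/34
P(X=1 | obs) = 27/56 / 17/28 = 27/34

P(X = 1 | obs) = 27/34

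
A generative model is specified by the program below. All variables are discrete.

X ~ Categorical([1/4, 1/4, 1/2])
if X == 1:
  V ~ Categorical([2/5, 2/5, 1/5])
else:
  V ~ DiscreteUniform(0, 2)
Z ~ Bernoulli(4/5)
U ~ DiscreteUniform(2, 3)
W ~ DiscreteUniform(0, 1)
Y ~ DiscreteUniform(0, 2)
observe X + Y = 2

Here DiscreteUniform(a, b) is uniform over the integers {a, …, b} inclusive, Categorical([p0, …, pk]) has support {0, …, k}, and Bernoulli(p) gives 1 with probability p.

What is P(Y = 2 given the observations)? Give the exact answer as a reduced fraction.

P(Y = 2 | obs) = 1/4

Enumerate traces; 72 have nonzero weight after conditioning:
  (X=0, V=0, Z=0, U=2, W=0, Y=2) weight 1/720
  (X=0, V=0, Z=0, U=2, W=1, Y=2) weight 1/720
  (X=0, V=0, Z=0, U=3, W=0, Y=2) weight 1/720
  (X=0, V=0, Z=0, U=3, W=1, Y=2) weight 1/720
  (X=0, V=0, Z=1, U=2, W=0, Y=2) weight 1/180
  (X=0, V=0, Z=1, U=2, W=1, Y=2) weight 1/180
  (X=0, V=0, Z=1, U=3, W=0, Y=2) weight 1/180
  (X=0, V=0, Z=1, U=3, W=1, Y=2) weight 1/180
  (X=1, V=0, Z=0, U=2, W=0, Y=1) weight 1/600
  (X=2, V=0, Z=0, U=2, W=0, Y=0) weight 1/360
  … 62 more
Group by Y:
  weight(Y=0) = 1/6
  weight(Y=1) = 1/12
  weight(Y=2) = 1/12
Total weight = 1/6 + 1/12 + 1/12 = 1/3
P(Y=0 | obs) = 1/6 / 1/3 = 1/2
P(Y=1 | obs) = 1/12 / 1/3 = 1/4
P(Y=2 | obs) = 1/12 / 1/3 = 1/4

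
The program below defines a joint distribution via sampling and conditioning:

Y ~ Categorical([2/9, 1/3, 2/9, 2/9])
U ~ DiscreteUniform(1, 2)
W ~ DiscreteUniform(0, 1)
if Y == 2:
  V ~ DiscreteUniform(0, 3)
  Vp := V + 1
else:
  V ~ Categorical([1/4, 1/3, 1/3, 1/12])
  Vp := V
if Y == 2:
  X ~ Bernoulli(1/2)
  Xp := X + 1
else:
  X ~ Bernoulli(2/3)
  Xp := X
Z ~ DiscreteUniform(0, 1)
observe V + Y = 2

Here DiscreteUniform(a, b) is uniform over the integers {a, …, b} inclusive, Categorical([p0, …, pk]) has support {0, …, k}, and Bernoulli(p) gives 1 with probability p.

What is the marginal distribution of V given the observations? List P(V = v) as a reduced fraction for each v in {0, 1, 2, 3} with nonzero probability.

Enumerate traces; 48 have nonzero weight after conditioning:
  (Y=0, U=1, W=0, V=2, X=0, Z=0) weight 1/324
  (Y=0, U=1, W=0, V=2, X=0, Z=1) weight 1/324
  (Y=0, U=1, W=0, V=2, X=1, Z=0) weight 1/162
  (Y=0, U=1, W=0, V=2, X=1, Z=1) weight 1/162
  (Y=0, U=1, W=1, V=2, X=0, Z=0) weight 1/324
  (Y=0, U=1, W=1, V=2, X=0, Z=1) weight 1/324
  (Y=0, U=1, W=1, V=2, X=1, Z=0) weight 1/162
  (Y=0, U=1, W=1, V=2, X=1, Z=1) weight 1/162
  (Y=1, U=1, W=0, V=1, X=0, Z=0) weight 1/216
  (Y=2, U=1, W=0, V=0, X=0, Z=0) weight 1/288
  … 38 more
Group by V:
  weight(V=0) = 1/18
  weight(V=1) = 1/9
  weight(V=2) = 2/27
Total weight = 1/18 + 1/9 + 2/27 = 13/54
P(V=0 | obs) = 1/18 / 13/54 = 3/13
P(V=1 | obs) = 1/9 / 13/54 = 6/13
P(V=2 | obs) = 2/27 / 13/54 = 4/13

P(V=0) = 3/13, P(V=1) = 6/13, P(V=2) = 4/13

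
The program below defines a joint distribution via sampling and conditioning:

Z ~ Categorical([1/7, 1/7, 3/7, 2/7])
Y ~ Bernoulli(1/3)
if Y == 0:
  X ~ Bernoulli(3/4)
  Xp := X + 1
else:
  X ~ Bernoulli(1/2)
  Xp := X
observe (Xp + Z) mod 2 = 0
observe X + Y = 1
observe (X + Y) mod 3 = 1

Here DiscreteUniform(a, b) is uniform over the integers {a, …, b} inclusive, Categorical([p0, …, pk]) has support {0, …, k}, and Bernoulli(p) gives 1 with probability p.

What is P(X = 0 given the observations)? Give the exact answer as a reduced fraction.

Enumerate traces; 4 have nonzero weight after conditioning:
  (Z=0, Y=0, X=1) weight 1/14
  (Z=0, Y=1, X=0) weight 1/42
  (Z=2, Y=0, X=1) weight 3/14
  (Z=2, Y=1, X=0) weight 1/14
Group by X:
  weight(X=0) = 2/21
  weight(X=1) = 2/7
Total weight = 2/21 + 2/7 = 8/21
P(X=0 | obs) = 2/21 / 8/21 = 1/4
P(X=1 | obs) = 2/7 / 8/21 = 3/4

P(X = 0 | obs) = 1/4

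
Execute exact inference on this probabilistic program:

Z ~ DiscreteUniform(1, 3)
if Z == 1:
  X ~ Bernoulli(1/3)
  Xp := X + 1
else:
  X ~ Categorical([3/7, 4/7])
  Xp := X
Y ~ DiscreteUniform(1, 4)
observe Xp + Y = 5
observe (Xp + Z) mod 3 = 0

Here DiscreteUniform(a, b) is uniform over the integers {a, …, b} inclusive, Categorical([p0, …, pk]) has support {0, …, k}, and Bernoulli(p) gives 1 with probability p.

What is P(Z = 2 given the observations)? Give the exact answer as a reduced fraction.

P(Z = 2 | obs) = 12/19

Enumerate traces; 2 have nonzero weight after conditioning:
  (Z=1, X=1, Y=3) weight 1/36
  (Z=2, X=1, Y=4) weight 1/21
Group by Z:
  weight(Z=1) = 1/36
  weight(Z=2) = 1/21
Total weight = 1/36 + 1/21 = 19/252
P(Z=1 | obs) = 1/36 / 19/252 = 7/19
P(Z=2 | obs) = 1/21 / 19/252 = 12/19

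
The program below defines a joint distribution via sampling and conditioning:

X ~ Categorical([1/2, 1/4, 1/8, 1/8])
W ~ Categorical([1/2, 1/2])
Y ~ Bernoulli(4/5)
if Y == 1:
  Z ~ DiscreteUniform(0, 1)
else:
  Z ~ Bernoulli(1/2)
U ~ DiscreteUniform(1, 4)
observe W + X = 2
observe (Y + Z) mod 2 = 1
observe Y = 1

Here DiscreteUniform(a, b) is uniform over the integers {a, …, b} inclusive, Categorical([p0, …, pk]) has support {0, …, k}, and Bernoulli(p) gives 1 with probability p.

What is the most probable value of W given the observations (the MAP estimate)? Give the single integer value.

argmax_v P(W = v | obs) = 1

Enumerate traces; 8 have nonzero weight after conditioning:
  (X=1, W=1, Y=1, Z=0, U=1) weight 1/80
  (X=1, W=1, Y=1, Z=0, U=2) weight 1/80
  (X=1, W=1, Y=1, Z=0, U=3) weight 1/80
  (X=1, W=1, Y=1, Z=0, U=4) weight 1/80
  (X=2, W=0, Y=1, Z=0, U=1) weight 1/160
  (X=2, W=0, Y=1, Z=0, U=2) weight 1/160
  (X=2, W=0, Y=1, Z=0, U=3) weight 1/160
  (X=2, W=0, Y=1, Z=0, U=4) weight 1/160
Group by W:
  weight(W=0) = 1/40
  weight(W=1) = 1/20
Total weight = 1/40 + 1/20 = 3/40
P(W=0 | obs) = 1/40 / 3/40 = 1/3
P(W=1 | obs) = 1/20 / 3/40 = 2/3
argmax = 1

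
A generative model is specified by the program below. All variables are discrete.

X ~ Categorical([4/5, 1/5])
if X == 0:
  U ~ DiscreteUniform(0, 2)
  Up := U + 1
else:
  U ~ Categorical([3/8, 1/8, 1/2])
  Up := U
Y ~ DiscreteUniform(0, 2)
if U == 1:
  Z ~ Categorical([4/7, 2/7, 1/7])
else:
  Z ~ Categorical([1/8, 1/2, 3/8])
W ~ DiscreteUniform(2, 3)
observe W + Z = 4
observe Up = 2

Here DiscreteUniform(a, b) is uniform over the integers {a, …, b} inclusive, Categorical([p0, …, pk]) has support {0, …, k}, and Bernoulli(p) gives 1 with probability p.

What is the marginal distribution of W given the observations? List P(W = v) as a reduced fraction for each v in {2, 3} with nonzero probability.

Enumerate traces; 12 have nonzero weight after conditioning:
  (X=0, U=1, Y=0, Z=1, W=3) weight 4/315
  (X=0, U=1, Y=0, Z=2, W=2) weight 2/315
  (X=0, U=1, Y=1, Z=1, W=3) weight 4/315
  (X=0, U=1, Y=1, Z=2, W=2) weight 2/315
  (X=0, U=1, Y=2, Z=1, W=3) weight 4/315
  (X=0, U=1, Y=2, Z=2, W=2) weight 2/315
  (X=1, U=2, Y=0, Z=1, W=3) weight 1/120
  (X=1, U=2, Y=0, Z=2, W=2) weight 1/160
  … 4 more
Group by W:
  weight(W=2) = 127/3360
  weight(W=3) = 53/840
Total weight = 127/3360 + 53/840 = 113/1120
P(W=2 | obs) = 127/3360 / 113/1120 = 127/339
P(W=3 | obs) = 53/840 / 113/1120 = 212/339

P(W=2) = 127/339, P(W=3) = 212/339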